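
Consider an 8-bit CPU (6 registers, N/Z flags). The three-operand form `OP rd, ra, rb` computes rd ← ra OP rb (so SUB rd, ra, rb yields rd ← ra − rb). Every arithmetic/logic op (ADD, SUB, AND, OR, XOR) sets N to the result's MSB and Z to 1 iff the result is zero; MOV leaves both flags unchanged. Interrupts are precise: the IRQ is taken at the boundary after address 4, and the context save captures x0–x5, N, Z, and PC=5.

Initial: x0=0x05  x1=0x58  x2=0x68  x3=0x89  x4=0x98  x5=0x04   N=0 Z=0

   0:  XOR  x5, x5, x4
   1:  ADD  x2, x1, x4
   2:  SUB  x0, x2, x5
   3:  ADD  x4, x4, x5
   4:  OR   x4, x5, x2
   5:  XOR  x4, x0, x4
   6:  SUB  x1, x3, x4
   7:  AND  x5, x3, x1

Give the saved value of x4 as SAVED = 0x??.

after  0: x0=0x05 x1=0x58 x2=0x68 x3=0x89 x4=0x98 x5=0x9c  N=1 Z=0
after  1: x0=0x05 x1=0x58 x2=0xf0 x3=0x89 x4=0x98 x5=0x9c  N=1 Z=0
after  2: x0=0x54 x1=0x58 x2=0xf0 x3=0x89 x4=0x98 x5=0x9c  N=0 Z=0
after  3: x0=0x54 x1=0x58 x2=0xf0 x3=0x89 x4=0x34 x5=0x9c  N=0 Z=0
after  4: x0=0x54 x1=0x58 x2=0xf0 x3=0x89 x4=0xfc x5=0x9c  N=1 Z=0
-- IRQ taken; context saved, return-PC = 5 --

SAVED = 0xfc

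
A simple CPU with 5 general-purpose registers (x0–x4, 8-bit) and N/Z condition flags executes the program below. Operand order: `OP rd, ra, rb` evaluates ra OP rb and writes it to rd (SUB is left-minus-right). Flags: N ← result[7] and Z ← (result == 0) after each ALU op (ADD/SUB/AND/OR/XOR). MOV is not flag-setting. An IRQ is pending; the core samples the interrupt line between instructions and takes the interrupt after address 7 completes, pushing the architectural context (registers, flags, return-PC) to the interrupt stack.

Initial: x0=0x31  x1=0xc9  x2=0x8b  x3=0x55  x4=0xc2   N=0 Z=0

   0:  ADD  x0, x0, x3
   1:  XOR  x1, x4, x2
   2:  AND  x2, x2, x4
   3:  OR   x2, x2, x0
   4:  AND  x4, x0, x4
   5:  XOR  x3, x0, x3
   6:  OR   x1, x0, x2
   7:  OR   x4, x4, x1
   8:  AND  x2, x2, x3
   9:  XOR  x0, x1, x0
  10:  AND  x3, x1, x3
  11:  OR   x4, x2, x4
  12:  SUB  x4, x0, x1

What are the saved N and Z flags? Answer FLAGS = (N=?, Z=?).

after  0: x0=0x86 x1=0xc9 x2=0x8b x3=0x55 x4=0xc2  N=1 Z=0
after  1: x0=0x86 x1=0x49 x2=0x8b x3=0x55 x4=0xc2  N=0 Z=0
after  2: x0=0x86 x1=0x49 x2=0x82 x3=0x55 x4=0xc2  N=1 Z=0
after  3: x0=0x86 x1=0x49 x2=0x86 x3=0x55 x4=0xc2  N=1 Z=0
after  4: x0=0x86 x1=0x49 x2=0x86 x3=0x55 x4=0x82  N=1 Z=0
after  5: x0=0x86 x1=0x49 x2=0x86 x3=0xd3 x4=0x82  N=1 Z=0
after  6: x0=0x86 x1=0x86 x2=0x86 x3=0xd3 x4=0x82  N=1 Z=0
after  7: x0=0x86 x1=0x86 x2=0x86 x3=0xd3 x4=0x86  N=1 Z=0
-- IRQ taken; context saved, return-PC = 8 --

FLAGS = (N=1, Z=0)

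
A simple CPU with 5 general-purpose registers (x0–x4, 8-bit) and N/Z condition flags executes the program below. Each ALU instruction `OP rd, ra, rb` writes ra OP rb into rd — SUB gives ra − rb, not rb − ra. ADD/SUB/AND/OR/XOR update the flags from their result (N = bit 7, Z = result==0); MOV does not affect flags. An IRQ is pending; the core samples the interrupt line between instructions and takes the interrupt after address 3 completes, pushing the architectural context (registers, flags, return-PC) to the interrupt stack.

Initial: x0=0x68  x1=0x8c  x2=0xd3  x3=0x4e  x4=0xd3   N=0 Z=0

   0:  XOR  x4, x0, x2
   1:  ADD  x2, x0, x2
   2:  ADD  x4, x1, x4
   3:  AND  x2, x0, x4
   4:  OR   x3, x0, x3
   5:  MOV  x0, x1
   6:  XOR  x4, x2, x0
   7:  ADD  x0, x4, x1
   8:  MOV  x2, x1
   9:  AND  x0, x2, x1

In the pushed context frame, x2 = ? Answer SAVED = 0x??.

SAVED = 0x40

after  0: x0=0x68 x1=0x8c x2=0xd3 x3=0x4e x4=0xbb  N=1 Z=0
after  1: x0=0x68 x1=0x8c x2=0x3b x3=0x4e x4=0xbb  N=0 Z=0
after  2: x0=0x68 x1=0x8c x2=0x3b x3=0x4e x4=0x47  N=0 Z=0
after  3: x0=0x68 x1=0x8c x2=0x40 x3=0x4e x4=0x47  N=0 Z=0
-- IRQ taken; context saved, return-PC = 4 --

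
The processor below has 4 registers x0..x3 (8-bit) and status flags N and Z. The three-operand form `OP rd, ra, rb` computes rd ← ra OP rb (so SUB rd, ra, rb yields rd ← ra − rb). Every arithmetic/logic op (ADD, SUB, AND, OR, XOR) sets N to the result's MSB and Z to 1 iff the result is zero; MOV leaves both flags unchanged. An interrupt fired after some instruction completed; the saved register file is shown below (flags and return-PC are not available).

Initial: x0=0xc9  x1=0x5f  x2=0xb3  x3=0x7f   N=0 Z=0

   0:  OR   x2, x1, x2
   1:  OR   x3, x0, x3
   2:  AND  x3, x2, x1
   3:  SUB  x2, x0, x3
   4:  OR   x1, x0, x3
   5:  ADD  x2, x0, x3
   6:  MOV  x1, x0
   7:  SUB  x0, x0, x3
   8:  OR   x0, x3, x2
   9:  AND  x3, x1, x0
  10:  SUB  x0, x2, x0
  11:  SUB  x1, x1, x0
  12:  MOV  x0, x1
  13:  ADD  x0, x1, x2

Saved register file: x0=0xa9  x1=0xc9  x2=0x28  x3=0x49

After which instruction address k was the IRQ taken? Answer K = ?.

K = 10

after  0: x0=0xc9 x1=0x5f x2=0xff x3=0x7f  N=1 Z=0
after  1: x0=0xc9 x1=0x5f x2=0xff x3=0xff  N=1 Z=0
after  2: x0=0xc9 x1=0x5f x2=0xff x3=0x5f  N=0 Z=0
after  3: x0=0xc9 x1=0x5f x2=0x6a x3=0x5f  N=0 Z=0
after  4: x0=0xc9 x1=0xdf x2=0x6a x3=0x5f  N=1 Z=0
after  5: x0=0xc9 x1=0xdf x2=0x28 x3=0x5f  N=0 Z=0
after  6: x0=0xc9 x1=0xc9 x2=0x28 x3=0x5f  N=0 Z=0
after  7: x0=0x6a x1=0xc9 x2=0x28 x3=0x5f  N=0 Z=0
after  8: x0=0x7f x1=0xc9 x2=0x28 x3=0x5f  N=0 Z=0
after  9: x0=0x7f x1=0xc9 x2=0x28 x3=0x49  N=0 Z=0
after 10: x0=0xa9 x1=0xc9 x2=0x28 x3=0x49  N=1 Z=0
-- IRQ taken; context saved, return-PC = 11 --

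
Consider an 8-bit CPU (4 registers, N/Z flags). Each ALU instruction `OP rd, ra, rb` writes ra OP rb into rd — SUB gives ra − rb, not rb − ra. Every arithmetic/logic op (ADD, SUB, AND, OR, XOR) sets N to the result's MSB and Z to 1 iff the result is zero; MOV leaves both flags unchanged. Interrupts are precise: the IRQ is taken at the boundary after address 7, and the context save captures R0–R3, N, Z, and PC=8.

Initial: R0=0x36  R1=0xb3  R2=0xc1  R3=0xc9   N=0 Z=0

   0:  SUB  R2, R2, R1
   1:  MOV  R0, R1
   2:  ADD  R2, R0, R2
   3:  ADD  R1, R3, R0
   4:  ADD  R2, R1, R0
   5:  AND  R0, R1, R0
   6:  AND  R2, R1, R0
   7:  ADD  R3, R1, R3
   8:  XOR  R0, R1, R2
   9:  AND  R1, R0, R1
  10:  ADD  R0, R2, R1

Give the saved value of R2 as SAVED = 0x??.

SAVED = 0x30

after  0: R0=0x36 R1=0xb3 R2=0x0e R3=0xc9  N=0 Z=0
after  1: R0=0xb3 R1=0xb3 R2=0x0e R3=0xc9  N=0 Z=0
after  2: R0=0xb3 R1=0xb3 R2=0xc1 R3=0xc9  N=1 Z=0
after  3: R0=0xb3 R1=0x7c R2=0xc1 R3=0xc9  N=0 Z=0
after  4: R0=0xb3 R1=0x7c R2=0x2f R3=0xc9  N=0 Z=0
after  5: R0=0x30 R1=0x7c R2=0x2f R3=0xc9  N=0 Z=0
after  6: R0=0x30 R1=0x7c R2=0x30 R3=0xc9  N=0 Z=0
after  7: R0=0x30 R1=0x7c R2=0x30 R3=0x45  N=0 Z=0
-- IRQ taken; context saved, return-PC = 8 --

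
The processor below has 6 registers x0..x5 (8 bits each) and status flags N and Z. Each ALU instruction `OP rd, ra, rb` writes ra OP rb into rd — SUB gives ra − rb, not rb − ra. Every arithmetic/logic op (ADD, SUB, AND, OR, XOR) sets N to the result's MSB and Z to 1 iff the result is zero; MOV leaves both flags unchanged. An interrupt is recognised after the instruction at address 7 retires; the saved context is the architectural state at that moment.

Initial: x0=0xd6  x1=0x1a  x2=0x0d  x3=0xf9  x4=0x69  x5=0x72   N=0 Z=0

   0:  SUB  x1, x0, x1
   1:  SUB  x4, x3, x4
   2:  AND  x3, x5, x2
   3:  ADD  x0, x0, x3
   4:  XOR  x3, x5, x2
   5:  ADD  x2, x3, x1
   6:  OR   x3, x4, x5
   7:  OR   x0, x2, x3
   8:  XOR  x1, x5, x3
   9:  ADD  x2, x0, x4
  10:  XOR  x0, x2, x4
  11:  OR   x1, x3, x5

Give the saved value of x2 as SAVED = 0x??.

after  0: x0=0xd6 x1=0xbc x2=0x0d x3=0xf9 x4=0x69 x5=0x72  N=1 Z=0
after  1: x0=0xd6 x1=0xbc x2=0x0d x3=0xf9 x4=0x90 x5=0x72  N=1 Z=0
after  2: x0=0xd6 x1=0xbc x2=0x0d x3=0x00 x4=0x90 x5=0x72  N=0 Z=1
after  3: x0=0xd6 x1=0xbc x2=0x0d x3=0x00 x4=0x90 x5=0x72  N=1 Z=0
after  4: x0=0xd6 x1=0xbc x2=0x0d x3=0x7f x4=0x90 x5=0x72  N=0 Z=0
after  5: x0=0xd6 x1=0xbc x2=0x3b x3=0x7f x4=0x90 x5=0x72  N=0 Z=0
after  6: x0=0xd6 x1=0xbc x2=0x3b x3=0xf2 x4=0x90 x5=0x72  N=1 Z=0
after  7: x0=0xfb x1=0xbc x2=0x3b x3=0xf2 x4=0x90 x5=0x72  N=1 Z=0
-- IRQ taken; context saved, return-PC = 8 --

SAVED = 0x3b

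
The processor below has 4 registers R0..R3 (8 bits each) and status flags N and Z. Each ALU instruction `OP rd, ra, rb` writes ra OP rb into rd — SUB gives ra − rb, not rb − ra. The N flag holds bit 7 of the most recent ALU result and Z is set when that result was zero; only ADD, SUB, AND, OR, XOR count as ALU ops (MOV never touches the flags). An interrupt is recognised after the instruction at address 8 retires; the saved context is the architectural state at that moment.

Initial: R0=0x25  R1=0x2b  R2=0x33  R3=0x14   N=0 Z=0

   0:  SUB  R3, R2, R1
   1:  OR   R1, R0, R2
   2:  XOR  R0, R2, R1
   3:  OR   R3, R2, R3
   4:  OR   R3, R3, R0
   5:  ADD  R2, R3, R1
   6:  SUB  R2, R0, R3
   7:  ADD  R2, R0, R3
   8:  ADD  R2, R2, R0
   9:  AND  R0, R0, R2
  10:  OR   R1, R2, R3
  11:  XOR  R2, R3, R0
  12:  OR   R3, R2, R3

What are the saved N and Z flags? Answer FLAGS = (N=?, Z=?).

after  0: R0=0x25 R1=0x2b R2=0x33 R3=0x08  N=0 Z=0
after  1: R0=0x25 R1=0x37 R2=0x33 R3=0x08  N=0 Z=0
after  2: R0=0x04 R1=0x37 R2=0x33 R3=0x08  N=0 Z=0
after  3: R0=0x04 R1=0x37 R2=0x33 R3=0x3b  N=0 Z=0
after  4: R0=0x04 R1=0x37 R2=0x33 R3=0x3f  N=0 Z=0
after  5: R0=0x04 R1=0x37 R2=0x76 R3=0x3f  N=0 Z=0
after  6: R0=0x04 R1=0x37 R2=0xc5 R3=0x3f  N=1 Z=0
after  7: R0=0x04 R1=0x37 R2=0x43 R3=0x3f  N=0 Z=0
after  8: R0=0x04 R1=0x37 R2=0x47 R3=0x3f  N=0 Z=0
-- IRQ taken; context saved, return-PC = 9 --

FLAGS = (N=0, Z=0)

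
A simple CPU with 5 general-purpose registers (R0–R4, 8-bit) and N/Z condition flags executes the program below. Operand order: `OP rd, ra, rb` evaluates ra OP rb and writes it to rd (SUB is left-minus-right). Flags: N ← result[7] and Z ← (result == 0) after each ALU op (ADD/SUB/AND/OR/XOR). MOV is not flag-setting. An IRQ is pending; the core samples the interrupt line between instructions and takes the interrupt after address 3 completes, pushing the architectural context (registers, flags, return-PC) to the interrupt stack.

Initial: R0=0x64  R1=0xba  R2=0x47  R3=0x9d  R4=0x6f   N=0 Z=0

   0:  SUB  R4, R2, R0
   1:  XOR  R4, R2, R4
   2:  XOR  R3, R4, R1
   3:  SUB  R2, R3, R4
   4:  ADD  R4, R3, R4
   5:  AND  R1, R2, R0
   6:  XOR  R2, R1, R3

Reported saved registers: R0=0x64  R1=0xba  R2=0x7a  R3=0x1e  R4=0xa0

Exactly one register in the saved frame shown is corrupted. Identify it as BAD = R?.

after  0: R0=0x64 R1=0xba R2=0x47 R3=0x9d R4=0xe3  N=1 Z=0
after  1: R0=0x64 R1=0xba R2=0x47 R3=0x9d R4=0xa4  N=1 Z=0
after  2: R0=0x64 R1=0xba R2=0x47 R3=0x1e R4=0xa4  N=0 Z=0
after  3: R0=0x64 R1=0xba R2=0x7a R3=0x1e R4=0xa4  N=0 Z=0
-- IRQ taken; context saved, return-PC = 4 --
mismatch: R4: reported 0xa0 vs actual 0xa4

BAD = R4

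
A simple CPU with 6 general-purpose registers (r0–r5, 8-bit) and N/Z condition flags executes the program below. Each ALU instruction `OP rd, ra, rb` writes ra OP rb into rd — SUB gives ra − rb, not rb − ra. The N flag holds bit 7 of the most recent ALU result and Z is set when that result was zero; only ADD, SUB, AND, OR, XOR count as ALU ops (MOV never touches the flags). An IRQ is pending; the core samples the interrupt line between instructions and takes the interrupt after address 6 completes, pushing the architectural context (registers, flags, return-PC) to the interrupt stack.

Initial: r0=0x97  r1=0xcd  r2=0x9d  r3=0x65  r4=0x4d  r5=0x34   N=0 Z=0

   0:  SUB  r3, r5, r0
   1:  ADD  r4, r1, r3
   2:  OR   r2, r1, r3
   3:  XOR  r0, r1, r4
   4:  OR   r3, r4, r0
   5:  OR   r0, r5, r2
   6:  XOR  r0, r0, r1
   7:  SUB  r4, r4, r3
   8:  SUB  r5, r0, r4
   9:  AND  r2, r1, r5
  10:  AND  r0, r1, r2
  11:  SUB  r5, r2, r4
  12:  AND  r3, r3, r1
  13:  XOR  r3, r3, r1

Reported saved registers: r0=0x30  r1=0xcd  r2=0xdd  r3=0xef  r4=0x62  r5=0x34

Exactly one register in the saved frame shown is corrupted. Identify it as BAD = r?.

after  0: r0=0x97 r1=0xcd r2=0x9d r3=0x9d r4=0x4d r5=0x34  N=1 Z=0
after  1: r0=0x97 r1=0xcd r2=0x9d r3=0x9d r4=0x6a r5=0x34  N=0 Z=0
after  2: r0=0x97 r1=0xcd r2=0xdd r3=0x9d r4=0x6a r5=0x34  N=1 Z=0
after  3: r0=0xa7 r1=0xcd r2=0xdd r3=0x9d r4=0x6a r5=0x34  N=1 Z=0
after  4: r0=0xa7 r1=0xcd r2=0xdd r3=0xef r4=0x6a r5=0x34  N=1 Z=0
after  5: r0=0xfd r1=0xcd r2=0xdd r3=0xef r4=0x6a r5=0x34  N=1 Z=0
after  6: r0=0x30 r1=0xcd r2=0xdd r3=0xef r4=0x6a r5=0x34  N=0 Z=0
-- IRQ taken; context saved, return-PC = 7 --
mismatch: r4: reported 0x62 vs actual 0x6a

BAD = r4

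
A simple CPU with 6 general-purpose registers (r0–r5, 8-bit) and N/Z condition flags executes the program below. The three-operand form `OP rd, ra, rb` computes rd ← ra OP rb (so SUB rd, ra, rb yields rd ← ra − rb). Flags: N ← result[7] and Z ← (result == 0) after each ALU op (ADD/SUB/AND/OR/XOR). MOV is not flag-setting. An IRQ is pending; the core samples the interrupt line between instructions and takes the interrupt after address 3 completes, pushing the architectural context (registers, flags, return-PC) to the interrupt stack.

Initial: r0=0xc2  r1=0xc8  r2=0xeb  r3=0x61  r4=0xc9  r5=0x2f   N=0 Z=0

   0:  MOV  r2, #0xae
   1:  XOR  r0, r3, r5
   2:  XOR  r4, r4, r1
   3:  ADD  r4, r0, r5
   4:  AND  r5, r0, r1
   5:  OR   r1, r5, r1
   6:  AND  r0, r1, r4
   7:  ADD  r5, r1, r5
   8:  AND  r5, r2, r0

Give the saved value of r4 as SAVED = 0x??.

after  0: r0=0xc2 r1=0xc8 r2=0xae r3=0x61 r4=0xc9 r5=0x2f  N=0 Z=0
after  1: r0=0x4e r1=0xc8 r2=0xae r3=0x61 r4=0xc9 r5=0x2f  N=0 Z=0
after  2: r0=0x4e r1=0xc8 r2=0xae r3=0x61 r4=0x01 r5=0x2f  N=0 Z=0
after  3: r0=0x4e r1=0xc8 r2=0xae r3=0x61 r4=0x7d r5=0x2f  N=0 Z=0
-- IRQ taken; context saved, return-PC = 4 --

SAVED = 0x7d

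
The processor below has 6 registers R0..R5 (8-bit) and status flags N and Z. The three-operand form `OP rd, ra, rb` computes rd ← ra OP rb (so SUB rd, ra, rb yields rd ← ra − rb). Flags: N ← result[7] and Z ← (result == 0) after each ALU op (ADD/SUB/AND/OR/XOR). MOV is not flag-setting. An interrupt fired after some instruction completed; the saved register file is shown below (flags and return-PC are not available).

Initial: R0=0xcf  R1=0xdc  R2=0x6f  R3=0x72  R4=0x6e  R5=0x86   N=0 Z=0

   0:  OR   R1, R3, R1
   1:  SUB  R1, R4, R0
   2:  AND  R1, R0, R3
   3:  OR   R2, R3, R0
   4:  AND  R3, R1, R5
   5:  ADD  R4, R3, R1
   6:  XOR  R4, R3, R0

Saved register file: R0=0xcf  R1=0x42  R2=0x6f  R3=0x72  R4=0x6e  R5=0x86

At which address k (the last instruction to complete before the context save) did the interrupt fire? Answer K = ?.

after  0: R0=0xcf R1=0xfe R2=0x6f R3=0x72 R4=0x6e R5=0x86  N=1 Z=0
after  1: R0=0xcf R1=0x9f R2=0x6f R3=0x72 R4=0x6e R5=0x86  N=1 Z=0
after  2: R0=0xcf R1=0x42 R2=0x6f R3=0x72 R4=0x6e R5=0x86  N=0 Z=0
-- IRQ taken; context saved, return-PC = 3 --

K = 2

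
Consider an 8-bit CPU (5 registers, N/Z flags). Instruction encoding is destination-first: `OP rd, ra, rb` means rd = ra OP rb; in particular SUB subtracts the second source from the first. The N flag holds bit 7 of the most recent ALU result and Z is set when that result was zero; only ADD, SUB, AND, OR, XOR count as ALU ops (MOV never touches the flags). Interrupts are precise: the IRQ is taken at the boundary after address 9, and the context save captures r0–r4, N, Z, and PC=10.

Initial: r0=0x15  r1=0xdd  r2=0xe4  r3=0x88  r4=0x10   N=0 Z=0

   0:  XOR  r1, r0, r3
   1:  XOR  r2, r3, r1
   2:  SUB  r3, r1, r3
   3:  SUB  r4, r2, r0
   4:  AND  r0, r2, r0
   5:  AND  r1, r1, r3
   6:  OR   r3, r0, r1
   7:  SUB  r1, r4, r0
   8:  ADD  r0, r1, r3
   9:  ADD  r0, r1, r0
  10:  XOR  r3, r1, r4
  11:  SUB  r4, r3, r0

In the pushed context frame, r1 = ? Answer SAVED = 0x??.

after  0: r0=0x15 r1=0x9d r2=0xe4 r3=0x88 r4=0x10  N=1 Z=0
after  1: r0=0x15 r1=0x9d r2=0x15 r3=0x88 r4=0x10  N=0 Z=0
after  2: r0=0x15 r1=0x9d r2=0x15 r3=0x15 r4=0x10  N=0 Z=0
after  3: r0=0x15 r1=0x9d r2=0x15 r3=0x15 r4=0x00  N=0 Z=1
after  4: r0=0x15 r1=0x9d r2=0x15 r3=0x15 r4=0x00  N=0 Z=0
after  5: r0=0x15 r1=0x15 r2=0x15 r3=0x15 r4=0x00  N=0 Z=0
after  6: r0=0x15 r1=0x15 r2=0x15 r3=0x15 r4=0x00  N=0 Z=0
after  7: r0=0x15 r1=0xeb r2=0x15 r3=0x15 r4=0x00  N=1 Z=0
after  8: r0=0x00 r1=0xeb r2=0x15 r3=0x15 r4=0x00  N=0 Z=1
after  9: r0=0xeb r1=0xeb r2=0x15 r3=0x15 r4=0x00  N=1 Z=0
-- IRQ taken; context saved, return-PC = 10 --

SAVED = 0xeb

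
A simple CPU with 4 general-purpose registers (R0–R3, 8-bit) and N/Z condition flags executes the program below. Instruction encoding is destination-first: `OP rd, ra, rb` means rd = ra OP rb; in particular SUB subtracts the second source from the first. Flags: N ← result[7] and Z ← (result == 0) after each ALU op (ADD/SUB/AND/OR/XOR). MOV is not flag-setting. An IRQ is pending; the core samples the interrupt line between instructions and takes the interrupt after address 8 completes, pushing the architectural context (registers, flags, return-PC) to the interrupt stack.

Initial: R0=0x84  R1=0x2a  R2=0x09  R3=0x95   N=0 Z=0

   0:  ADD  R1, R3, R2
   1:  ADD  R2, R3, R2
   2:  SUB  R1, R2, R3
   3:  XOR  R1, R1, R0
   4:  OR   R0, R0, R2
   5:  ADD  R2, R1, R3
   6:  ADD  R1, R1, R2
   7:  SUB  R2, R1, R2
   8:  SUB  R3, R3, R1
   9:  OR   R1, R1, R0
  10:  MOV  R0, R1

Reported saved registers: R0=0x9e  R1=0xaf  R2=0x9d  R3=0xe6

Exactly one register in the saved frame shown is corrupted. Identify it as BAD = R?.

BAD = R2

after  0: R0=0x84 R1=0x9e R2=0x09 R3=0x95  N=1 Z=0
after  1: R0=0x84 R1=0x9e R2=0x9e R3=0x95  N=1 Z=0
after  2: R0=0x84 R1=0x09 R2=0x9e R3=0x95  N=0 Z=0
after  3: R0=0x84 R1=0x8d R2=0x9e R3=0x95  N=1 Z=0
after  4: R0=0x9e R1=0x8d R2=0x9e R3=0x95  N=1 Z=0
after  5: R0=0x9e R1=0x8d R2=0x22 R3=0x95  N=0 Z=0
after  6: R0=0x9e R1=0xaf R2=0x22 R3=0x95  N=1 Z=0
after  7: R0=0x9e R1=0xaf R2=0x8d R3=0x95  N=1 Z=0
after  8: R0=0x9e R1=0xaf R2=0x8d R3=0xe6  N=1 Z=0
-- IRQ taken; context saved, return-PC = 9 --
mismatch: R2: reported 0x9d vs actual 0x8d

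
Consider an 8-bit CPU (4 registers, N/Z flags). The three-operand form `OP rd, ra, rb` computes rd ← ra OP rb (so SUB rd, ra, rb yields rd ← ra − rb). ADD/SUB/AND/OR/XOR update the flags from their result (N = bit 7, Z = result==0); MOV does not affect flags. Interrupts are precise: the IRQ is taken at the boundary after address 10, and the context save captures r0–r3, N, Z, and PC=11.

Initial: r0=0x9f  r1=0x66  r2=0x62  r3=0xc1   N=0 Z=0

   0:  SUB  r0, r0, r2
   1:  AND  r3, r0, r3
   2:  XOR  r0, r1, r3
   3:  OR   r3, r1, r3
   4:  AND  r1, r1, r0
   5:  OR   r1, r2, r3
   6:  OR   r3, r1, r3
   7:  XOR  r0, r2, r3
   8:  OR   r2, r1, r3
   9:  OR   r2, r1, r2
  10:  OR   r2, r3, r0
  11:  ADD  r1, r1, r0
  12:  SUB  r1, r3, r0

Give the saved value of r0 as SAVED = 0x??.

SAVED = 0x05

after  0: r0=0x3d r1=0x66 r2=0x62 r3=0xc1  N=0 Z=0
after  1: r0=0x3d r1=0x66 r2=0x62 r3=0x01  N=0 Z=0
after  2: r0=0x67 r1=0x66 r2=0x62 r3=0x01  N=0 Z=0
after  3: r0=0x67 r1=0x66 r2=0x62 r3=0x67  N=0 Z=0
after  4: r0=0x67 r1=0x66 r2=0x62 r3=0x67  N=0 Z=0
after  5: r0=0x67 r1=0x67 r2=0x62 r3=0x67  N=0 Z=0
after  6: r0=0x67 r1=0x67 r2=0x62 r3=0x67  N=0 Z=0
after  7: r0=0x05 r1=0x67 r2=0x62 r3=0x67  N=0 Z=0
after  8: r0=0x05 r1=0x67 r2=0x67 r3=0x67  N=0 Z=0
after  9: r0=0x05 r1=0x67 r2=0x67 r3=0x67  N=0 Z=0
after 10: r0=0x05 r1=0x67 r2=0x67 r3=0x67  N=0 Z=0
-- IRQ taken; context saved, return-PC = 11 --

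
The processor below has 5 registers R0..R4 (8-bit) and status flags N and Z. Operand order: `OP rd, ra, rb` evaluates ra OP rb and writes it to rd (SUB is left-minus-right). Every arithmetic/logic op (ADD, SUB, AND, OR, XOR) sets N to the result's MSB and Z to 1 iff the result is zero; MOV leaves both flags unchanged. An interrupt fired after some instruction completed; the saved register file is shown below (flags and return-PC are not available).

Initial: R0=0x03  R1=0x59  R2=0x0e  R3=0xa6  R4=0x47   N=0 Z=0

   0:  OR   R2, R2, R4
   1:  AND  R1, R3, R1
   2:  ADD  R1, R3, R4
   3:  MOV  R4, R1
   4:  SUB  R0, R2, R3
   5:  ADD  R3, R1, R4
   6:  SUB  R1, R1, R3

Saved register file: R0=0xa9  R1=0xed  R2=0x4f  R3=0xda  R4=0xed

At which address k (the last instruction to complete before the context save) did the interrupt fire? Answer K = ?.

after  0: R0=0x03 R1=0x59 R2=0x4f R3=0xa6 R4=0x47  N=0 Z=0
after  1: R0=0x03 R1=0x00 R2=0x4f R3=0xa6 R4=0x47  N=0 Z=1
after  2: R0=0x03 R1=0xed R2=0x4f R3=0xa6 R4=0x47  N=1 Z=0
after  3: R0=0x03 R1=0xed R2=0x4f R3=0xa6 R4=0xed  N=1 Z=0
after  4: R0=0xa9 R1=0xed R2=0x4f R3=0xa6 R4=0xed  N=1 Z=0
after  5: R0=0xa9 R1=0xed R2=0x4f R3=0xda R4=0xed  N=1 Z=0
-- IRQ taken; context saved, return-PC = 6 --

K = 5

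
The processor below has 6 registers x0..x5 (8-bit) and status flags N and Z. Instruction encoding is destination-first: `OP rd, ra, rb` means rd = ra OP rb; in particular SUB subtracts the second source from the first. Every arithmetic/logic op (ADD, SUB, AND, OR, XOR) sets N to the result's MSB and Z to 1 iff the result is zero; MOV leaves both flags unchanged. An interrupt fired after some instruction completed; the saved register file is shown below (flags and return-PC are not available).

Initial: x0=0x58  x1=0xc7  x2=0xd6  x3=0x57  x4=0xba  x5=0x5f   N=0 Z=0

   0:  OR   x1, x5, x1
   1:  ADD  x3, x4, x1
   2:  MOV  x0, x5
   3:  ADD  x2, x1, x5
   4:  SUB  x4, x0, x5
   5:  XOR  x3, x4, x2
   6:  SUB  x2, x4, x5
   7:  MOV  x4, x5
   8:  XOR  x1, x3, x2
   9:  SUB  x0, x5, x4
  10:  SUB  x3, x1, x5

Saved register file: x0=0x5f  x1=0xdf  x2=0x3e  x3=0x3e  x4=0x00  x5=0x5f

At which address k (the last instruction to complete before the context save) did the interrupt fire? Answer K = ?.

K = 5

after  0: x0=0x58 x1=0xdf x2=0xd6 x3=0x57 x4=0xba x5=0x5f  N=1 Z=0
after  1: x0=0x58 x1=0xdf x2=0xd6 x3=0x99 x4=0xba x5=0x5f  N=1 Z=0
after  2: x0=0x5f x1=0xdf x2=0xd6 x3=0x99 x4=0xba x5=0x5f  N=1 Z=0
after  3: x0=0x5f x1=0xdf x2=0x3e x3=0x99 x4=0xba x5=0x5f  N=0 Z=0
after  4: x0=0x5f x1=0xdf x2=0x3e x3=0x99 x4=0x00 x5=0x5f  N=0 Z=1
after  5: x0=0x5f x1=0xdf x2=0x3e x3=0x3e x4=0x00 x5=0x5f  N=0 Z=0
-- IRQ taken; context saved, return-PC = 6 --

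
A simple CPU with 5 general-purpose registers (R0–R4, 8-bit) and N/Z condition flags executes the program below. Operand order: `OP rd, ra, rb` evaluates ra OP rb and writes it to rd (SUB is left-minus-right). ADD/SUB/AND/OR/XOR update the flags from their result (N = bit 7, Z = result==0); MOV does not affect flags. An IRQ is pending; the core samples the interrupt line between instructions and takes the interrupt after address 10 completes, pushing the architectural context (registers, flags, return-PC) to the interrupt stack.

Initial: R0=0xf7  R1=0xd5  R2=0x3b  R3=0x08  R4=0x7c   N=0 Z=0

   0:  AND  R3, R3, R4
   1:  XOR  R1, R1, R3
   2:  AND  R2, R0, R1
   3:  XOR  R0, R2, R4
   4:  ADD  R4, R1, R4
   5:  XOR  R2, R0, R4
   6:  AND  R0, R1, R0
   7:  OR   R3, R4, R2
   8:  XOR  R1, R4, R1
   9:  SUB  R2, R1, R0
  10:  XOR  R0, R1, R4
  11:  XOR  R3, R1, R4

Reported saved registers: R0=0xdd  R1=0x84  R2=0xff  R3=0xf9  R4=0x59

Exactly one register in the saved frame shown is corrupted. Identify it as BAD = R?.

BAD = R2

after  0: R0=0xf7 R1=0xd5 R2=0x3b R3=0x08 R4=0x7c  N=0 Z=0
after  1: R0=0xf7 R1=0xdd R2=0x3b R3=0x08 R4=0x7c  N=1 Z=0
after  2: R0=0xf7 R1=0xdd R2=0xd5 R3=0x08 R4=0x7c  N=1 Z=0
after  3: R0=0xa9 R1=0xdd R2=0xd5 R3=0x08 R4=0x7c  N=1 Z=0
after  4: R0=0xa9 R1=0xdd R2=0xd5 R3=0x08 R4=0x59  N=0 Z=0
after  5: R0=0xa9 R1=0xdd R2=0xf0 R3=0x08 R4=0x59  N=1 Z=0
after  6: R0=0x89 R1=0xdd R2=0xf0 R3=0x08 R4=0x59  N=1 Z=0
after  7: R0=0x89 R1=0xdd R2=0xf0 R3=0xf9 R4=0x59  N=1 Z=0
after  8: R0=0x89 R1=0x84 R2=0xf0 R3=0xf9 R4=0x59  N=1 Z=0
after  9: R0=0x89 R1=0x84 R2=0xfb R3=0xf9 R4=0x59  N=1 Z=0
after 10: R0=0xdd R1=0x84 R2=0xfb R3=0xf9 R4=0x59  N=1 Z=0
-- IRQ taken; context saved, return-PC = 11 --
mismatch: R2: reported 0xff vs actual 0xfb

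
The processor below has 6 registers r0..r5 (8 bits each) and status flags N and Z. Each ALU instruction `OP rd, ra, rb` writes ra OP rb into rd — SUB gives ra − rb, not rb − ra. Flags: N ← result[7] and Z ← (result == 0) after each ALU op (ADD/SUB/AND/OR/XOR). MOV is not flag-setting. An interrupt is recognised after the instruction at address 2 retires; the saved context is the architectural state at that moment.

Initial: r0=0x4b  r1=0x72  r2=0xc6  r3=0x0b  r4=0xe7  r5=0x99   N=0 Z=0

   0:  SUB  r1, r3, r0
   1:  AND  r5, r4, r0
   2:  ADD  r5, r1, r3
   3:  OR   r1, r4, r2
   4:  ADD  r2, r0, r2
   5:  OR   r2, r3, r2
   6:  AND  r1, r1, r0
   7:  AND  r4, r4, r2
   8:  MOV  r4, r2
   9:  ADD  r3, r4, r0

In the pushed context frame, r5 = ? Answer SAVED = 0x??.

SAVED = 0xcb

after  0: r0=0x4b r1=0xc0 r2=0xc6 r3=0x0b r4=0xe7 r5=0x99  N=1 Z=0
after  1: r0=0x4b r1=0xc0 r2=0xc6 r3=0x0b r4=0xe7 r5=0x43  N=0 Z=0
after  2: r0=0x4b r1=0xc0 r2=0xc6 r3=0x0b r4=0xe7 r5=0xcb  N=1 Z=0
-- IRQ taken; context saved, return-PC = 3 --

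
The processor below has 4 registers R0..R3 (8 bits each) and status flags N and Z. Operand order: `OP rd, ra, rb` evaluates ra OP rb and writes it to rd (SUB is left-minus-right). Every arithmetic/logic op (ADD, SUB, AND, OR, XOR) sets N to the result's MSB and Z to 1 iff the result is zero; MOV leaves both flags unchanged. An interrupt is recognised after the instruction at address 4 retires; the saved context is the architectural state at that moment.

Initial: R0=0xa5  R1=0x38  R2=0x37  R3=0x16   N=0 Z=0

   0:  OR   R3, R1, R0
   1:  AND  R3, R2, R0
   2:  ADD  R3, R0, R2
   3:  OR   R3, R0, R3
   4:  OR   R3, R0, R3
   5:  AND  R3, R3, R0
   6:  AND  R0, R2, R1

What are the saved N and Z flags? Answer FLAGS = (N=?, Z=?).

FLAGS = (N=1, Z=0)

after  0: R0=0xa5 R1=0x38 R2=0x37 R3=0xbd  N=1 Z=0
after  1: R0=0xa5 R1=0x38 R2=0x37 R3=0x25  N=0 Z=0
after  2: R0=0xa5 R1=0x38 R2=0x37 R3=0xdc  N=1 Z=0
after  3: R0=0xa5 R1=0x38 R2=0x37 R3=0xfd  N=1 Z=0
after  4: R0=0xa5 R1=0x38 R2=0x37 R3=0xfd  N=1 Z=0
-- IRQ taken; context saved, return-PC = 5 --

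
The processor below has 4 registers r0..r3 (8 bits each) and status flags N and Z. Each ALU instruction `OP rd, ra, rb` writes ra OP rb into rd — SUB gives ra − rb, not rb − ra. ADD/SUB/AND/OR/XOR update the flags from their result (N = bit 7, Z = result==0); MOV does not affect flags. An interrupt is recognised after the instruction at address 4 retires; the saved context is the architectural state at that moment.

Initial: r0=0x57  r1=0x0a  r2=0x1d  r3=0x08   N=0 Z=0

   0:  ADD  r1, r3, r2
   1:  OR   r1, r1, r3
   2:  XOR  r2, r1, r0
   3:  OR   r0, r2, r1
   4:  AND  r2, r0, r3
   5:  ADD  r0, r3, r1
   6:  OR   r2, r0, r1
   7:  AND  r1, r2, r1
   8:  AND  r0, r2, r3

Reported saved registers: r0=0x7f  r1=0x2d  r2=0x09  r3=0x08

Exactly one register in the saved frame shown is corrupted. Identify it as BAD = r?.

after  0: r0=0x57 r1=0x25 r2=0x1d r3=0x08  N=0 Z=0
after  1: r0=0x57 r1=0x2d r2=0x1d r3=0x08  N=0 Z=0
after  2: r0=0x57 r1=0x2d r2=0x7a r3=0x08  N=0 Z=0
after  3: r0=0x7f r1=0x2d r2=0x7a r3=0x08  N=0 Z=0
after  4: r0=0x7f r1=0x2d r2=0x08 r3=0x08  N=0 Z=0
-- IRQ taken; context saved, return-PC = 5 --
mismatch: r2: reported 0x09 vs actual 0x08

BAD = r2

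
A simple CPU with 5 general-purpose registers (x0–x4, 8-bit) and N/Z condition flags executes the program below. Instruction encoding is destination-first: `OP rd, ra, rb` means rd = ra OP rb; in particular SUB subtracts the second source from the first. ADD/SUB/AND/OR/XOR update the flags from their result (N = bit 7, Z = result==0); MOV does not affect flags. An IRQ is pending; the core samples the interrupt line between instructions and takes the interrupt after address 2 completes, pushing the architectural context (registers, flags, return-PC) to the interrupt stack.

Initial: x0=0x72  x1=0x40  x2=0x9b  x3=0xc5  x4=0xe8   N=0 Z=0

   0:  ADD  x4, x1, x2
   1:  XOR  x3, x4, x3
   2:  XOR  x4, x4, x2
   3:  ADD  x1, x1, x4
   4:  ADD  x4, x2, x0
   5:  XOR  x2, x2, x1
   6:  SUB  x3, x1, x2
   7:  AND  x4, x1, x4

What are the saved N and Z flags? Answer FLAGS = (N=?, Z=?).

FLAGS = (N=0, Z=0)

after  0: x0=0x72 x1=0x40 x2=0x9b x3=0xc5 x4=0xdb  N=1 Z=0
after  1: x0=0x72 x1=0x40 x2=0x9b x3=0x1e x4=0xdb  N=0 Z=0
after  2: x0=0x72 x1=0x40 x2=0x9b x3=0x1e x4=0x40  N=0 Z=0
-- IRQ taken; context saved, return-PC = 3 --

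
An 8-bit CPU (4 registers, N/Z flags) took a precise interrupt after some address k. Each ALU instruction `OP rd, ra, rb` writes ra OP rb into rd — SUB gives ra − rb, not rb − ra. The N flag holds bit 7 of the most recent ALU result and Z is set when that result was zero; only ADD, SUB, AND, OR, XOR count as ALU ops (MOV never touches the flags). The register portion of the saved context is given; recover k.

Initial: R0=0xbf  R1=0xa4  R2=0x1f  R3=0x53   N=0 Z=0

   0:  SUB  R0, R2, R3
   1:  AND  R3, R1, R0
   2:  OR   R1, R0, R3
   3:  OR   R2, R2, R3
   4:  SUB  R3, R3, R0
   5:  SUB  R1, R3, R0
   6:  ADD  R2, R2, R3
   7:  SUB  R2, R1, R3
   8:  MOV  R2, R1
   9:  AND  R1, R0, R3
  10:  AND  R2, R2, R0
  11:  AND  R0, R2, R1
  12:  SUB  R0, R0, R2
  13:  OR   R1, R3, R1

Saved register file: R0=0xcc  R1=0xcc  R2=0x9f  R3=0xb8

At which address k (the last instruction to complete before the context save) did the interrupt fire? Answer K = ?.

after  0: R0=0xcc R1=0xa4 R2=0x1f R3=0x53  N=1 Z=0
after  1: R0=0xcc R1=0xa4 R2=0x1f R3=0x84  N=1 Z=0
after  2: R0=0xcc R1=0xcc R2=0x1f R3=0x84  N=1 Z=0
after  3: R0=0xcc R1=0xcc R2=0x9f R3=0x84  N=1 Z=0
after  4: R0=0xcc R1=0xcc R2=0x9f R3=0xb8  N=1 Z=0
-- IRQ taken; context saved, return-PC = 5 --

K = 4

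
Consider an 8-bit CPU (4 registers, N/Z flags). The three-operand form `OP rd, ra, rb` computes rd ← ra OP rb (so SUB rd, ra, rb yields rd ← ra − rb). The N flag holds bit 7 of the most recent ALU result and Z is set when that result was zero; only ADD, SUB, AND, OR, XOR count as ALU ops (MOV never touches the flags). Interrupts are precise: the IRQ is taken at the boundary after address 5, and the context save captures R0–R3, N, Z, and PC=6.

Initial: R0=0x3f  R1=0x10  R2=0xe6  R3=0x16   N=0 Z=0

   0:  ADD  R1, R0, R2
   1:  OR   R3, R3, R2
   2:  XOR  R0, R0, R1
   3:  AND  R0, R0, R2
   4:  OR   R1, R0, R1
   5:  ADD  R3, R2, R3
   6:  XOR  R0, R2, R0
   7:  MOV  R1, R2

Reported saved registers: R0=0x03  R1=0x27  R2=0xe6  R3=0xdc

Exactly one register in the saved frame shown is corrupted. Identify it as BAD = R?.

after  0: R0=0x3f R1=0x25 R2=0xe6 R3=0x16  N=0 Z=0
after  1: R0=0x3f R1=0x25 R2=0xe6 R3=0xf6  N=1 Z=0
after  2: R0=0x1a R1=0x25 R2=0xe6 R3=0xf6  N=0 Z=0
after  3: R0=0x02 R1=0x25 R2=0xe6 R3=0xf6  N=0 Z=0
after  4: R0=0x02 R1=0x27 R2=0xe6 R3=0xf6  N=0 Z=0
after  5: R0=0x02 R1=0x27 R2=0xe6 R3=0xdc  N=1 Z=0
-- IRQ taken; context saved, return-PC = 6 --
mismatch: R0: reported 0x03 vs actual 0x02

BAD = R0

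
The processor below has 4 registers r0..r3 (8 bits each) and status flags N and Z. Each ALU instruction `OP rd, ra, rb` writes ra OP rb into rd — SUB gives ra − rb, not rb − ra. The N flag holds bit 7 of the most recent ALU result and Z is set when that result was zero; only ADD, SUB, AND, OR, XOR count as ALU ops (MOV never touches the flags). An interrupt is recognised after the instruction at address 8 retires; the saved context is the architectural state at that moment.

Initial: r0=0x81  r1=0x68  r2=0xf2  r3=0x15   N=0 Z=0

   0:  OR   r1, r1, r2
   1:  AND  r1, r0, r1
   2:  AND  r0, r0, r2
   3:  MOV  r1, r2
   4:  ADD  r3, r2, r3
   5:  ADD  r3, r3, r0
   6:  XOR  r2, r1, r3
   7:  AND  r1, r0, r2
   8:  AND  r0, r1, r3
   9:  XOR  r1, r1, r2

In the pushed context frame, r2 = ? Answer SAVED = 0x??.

after  0: r0=0x81 r1=0xfa r2=0xf2 r3=0x15  N=1 Z=0
after  1: r0=0x81 r1=0x80 r2=0xf2 r3=0x15  N=1 Z=0
after  2: r0=0x80 r1=0x80 r2=0xf2 r3=0x15  N=1 Z=0
after  3: r0=0x80 r1=0xf2 r2=0xf2 r3=0x15  N=1 Z=0
after  4: r0=0x80 r1=0xf2 r2=0xf2 r3=0x07  N=0 Z=0
after  5: r0=0x80 r1=0xf2 r2=0xf2 r3=0x87  N=1 Z=0
after  6: r0=0x80 r1=0xf2 r2=0x75 r3=0x87  N=0 Z=0
after  7: r0=0x80 r1=0x00 r2=0x75 r3=0x87  N=0 Z=1
after  8: r0=0x00 r1=0x00 r2=0x75 r3=0x87  N=0 Z=1
-- IRQ taken; context saved, return-PC = 9 --

SAVED = 0x75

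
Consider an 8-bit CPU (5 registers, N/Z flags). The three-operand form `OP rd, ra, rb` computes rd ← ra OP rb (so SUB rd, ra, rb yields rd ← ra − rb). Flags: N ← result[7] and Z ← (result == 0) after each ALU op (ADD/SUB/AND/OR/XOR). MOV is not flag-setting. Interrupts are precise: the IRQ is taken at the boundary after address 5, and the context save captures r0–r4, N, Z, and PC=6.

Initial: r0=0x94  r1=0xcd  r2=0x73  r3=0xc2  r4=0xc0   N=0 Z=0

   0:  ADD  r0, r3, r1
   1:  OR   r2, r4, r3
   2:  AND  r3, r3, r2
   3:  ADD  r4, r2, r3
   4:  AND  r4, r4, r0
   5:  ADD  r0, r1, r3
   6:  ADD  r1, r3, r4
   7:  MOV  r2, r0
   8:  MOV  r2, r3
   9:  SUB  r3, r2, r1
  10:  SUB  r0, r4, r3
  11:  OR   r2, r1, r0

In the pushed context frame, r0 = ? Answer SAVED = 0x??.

SAVED = 0x8f

after  0: r0=0x8f r1=0xcd r2=0x73 r3=0xc2 r4=0xc0  N=1 Z=0
after  1: r0=0x8f r1=0xcd r2=0xc2 r3=0xc2 r4=0xc0  N=1 Z=0
after  2: r0=0x8f r1=0xcd r2=0xc2 r3=0xc2 r4=0xc0  N=1 Z=0
after  3: r0=0x8f r1=0xcd r2=0xc2 r3=0xc2 r4=0x84  N=1 Z=0
after  4: r0=0x8f r1=0xcd r2=0xc2 r3=0xc2 r4=0x84  N=1 Z=0
after  5: r0=0x8f r1=0xcd r2=0xc2 r3=0xc2 r4=0x84  N=1 Z=0
-- IRQ taken; context saved, return-PC = 6 --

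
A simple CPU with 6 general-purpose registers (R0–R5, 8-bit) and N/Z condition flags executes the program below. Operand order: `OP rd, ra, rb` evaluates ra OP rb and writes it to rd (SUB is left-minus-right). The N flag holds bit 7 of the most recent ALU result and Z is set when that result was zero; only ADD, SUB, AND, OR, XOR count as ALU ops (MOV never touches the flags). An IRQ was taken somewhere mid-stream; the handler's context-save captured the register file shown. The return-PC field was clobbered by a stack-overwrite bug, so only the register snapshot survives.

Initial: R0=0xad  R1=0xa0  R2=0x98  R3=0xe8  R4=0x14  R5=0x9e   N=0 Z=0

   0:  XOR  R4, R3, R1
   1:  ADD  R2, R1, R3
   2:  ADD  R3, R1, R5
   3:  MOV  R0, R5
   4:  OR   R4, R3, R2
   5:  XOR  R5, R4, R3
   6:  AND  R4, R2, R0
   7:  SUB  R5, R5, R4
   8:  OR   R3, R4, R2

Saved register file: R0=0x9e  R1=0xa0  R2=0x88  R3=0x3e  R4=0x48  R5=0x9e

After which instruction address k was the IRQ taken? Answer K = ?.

after  0: R0=0xad R1=0xa0 R2=0x98 R3=0xe8 R4=0x48 R5=0x9e  N=0 Z=0
after  1: R0=0xad R1=0xa0 R2=0x88 R3=0xe8 R4=0x48 R5=0x9e  N=1 Z=0
after  2: R0=0xad R1=0xa0 R2=0x88 R3=0x3e R4=0x48 R5=0x9e  N=0 Z=0
after  3: R0=0x9e R1=0xa0 R2=0x88 R3=0x3e R4=0x48 R5=0x9e  N=0 Z=0
-- IRQ taken; context saved, return-PC = 4 --

K = 3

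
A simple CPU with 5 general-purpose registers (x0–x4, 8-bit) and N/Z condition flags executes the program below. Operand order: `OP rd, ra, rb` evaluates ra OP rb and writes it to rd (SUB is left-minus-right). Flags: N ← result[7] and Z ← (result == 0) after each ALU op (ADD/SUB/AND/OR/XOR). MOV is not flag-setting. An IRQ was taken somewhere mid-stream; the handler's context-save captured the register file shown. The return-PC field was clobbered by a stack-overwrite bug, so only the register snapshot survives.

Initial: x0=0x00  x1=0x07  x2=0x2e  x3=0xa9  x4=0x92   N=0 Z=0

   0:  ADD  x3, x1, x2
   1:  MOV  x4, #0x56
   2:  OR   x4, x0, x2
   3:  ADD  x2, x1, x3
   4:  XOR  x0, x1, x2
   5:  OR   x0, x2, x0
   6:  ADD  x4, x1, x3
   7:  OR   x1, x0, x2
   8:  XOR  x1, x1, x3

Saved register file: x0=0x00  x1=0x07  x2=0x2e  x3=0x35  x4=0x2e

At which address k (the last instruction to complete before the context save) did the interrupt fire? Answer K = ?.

K = 2

after  0: x0=0x00 x1=0x07 x2=0x2e x3=0x35 x4=0x92  N=0 Z=0
after  1: x0=0x00 x1=0x07 x2=0x2e x3=0x35 x4=0x56  N=0 Z=0
after  2: x0=0x00 x1=0x07 x2=0x2e x3=0x35 x4=0x2e  N=0 Z=0
-- IRQ taken; context saved, return-PC = 3 --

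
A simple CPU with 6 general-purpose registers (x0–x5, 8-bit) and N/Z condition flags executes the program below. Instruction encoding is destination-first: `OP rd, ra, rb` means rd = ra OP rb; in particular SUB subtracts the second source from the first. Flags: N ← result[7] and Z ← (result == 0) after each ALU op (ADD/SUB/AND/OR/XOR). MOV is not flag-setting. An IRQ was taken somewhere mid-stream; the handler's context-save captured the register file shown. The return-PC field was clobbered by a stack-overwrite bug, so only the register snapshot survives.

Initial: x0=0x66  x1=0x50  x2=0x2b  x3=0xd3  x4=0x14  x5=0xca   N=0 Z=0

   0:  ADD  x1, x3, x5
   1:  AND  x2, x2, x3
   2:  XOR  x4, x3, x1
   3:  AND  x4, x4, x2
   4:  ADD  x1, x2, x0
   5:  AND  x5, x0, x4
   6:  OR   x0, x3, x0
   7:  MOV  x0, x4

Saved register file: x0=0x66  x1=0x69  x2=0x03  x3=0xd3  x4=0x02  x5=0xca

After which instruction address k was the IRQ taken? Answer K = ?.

after  0: x0=0x66 x1=0x9d x2=0x2b x3=0xd3 x4=0x14 x5=0xca  N=1 Z=0
after  1: x0=0x66 x1=0x9d x2=0x03 x3=0xd3 x4=0x14 x5=0xca  N=0 Z=0
after  2: x0=0x66 x1=0x9d x2=0x03 x3=0xd3 x4=0x4e x5=0xca  N=0 Z=0
after  3: x0=0x66 x1=0x9d x2=0x03 x3=0xd3 x4=0x02 x5=0xca  N=0 Z=0
after  4: x0=0x66 x1=0x69 x2=0x03 x3=0xd3 x4=0x02 x5=0xca  N=0 Z=0
-- IRQ taken; context saved, return-PC = 5 --

K = 4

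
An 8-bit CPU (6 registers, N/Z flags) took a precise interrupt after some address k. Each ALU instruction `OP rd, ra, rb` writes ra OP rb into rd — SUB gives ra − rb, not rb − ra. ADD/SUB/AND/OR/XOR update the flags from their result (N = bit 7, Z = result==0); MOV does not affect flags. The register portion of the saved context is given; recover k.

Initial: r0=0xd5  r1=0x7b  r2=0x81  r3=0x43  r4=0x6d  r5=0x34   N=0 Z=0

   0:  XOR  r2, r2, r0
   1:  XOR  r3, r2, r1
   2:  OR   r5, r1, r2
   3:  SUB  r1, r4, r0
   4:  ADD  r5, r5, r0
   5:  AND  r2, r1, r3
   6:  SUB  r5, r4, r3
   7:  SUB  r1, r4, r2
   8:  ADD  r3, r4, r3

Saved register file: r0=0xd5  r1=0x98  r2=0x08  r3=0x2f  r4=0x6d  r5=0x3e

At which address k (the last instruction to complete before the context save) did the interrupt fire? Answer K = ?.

after  0: r0=0xd5 r1=0x7b r2=0x54 r3=0x43 r4=0x6d r5=0x34  N=0 Z=0
after  1: r0=0xd5 r1=0x7b r2=0x54 r3=0x2f r4=0x6d r5=0x34  N=0 Z=0
after  2: r0=0xd5 r1=0x7b r2=0x54 r3=0x2f r4=0x6d r5=0x7f  N=0 Z=0
after  3: r0=0xd5 r1=0x98 r2=0x54 r3=0x2f r4=0x6d r5=0x7f  N=1 Z=0
after  4: r0=0xd5 r1=0x98 r2=0x54 r3=0x2f r4=0x6d r5=0x54  N=0 Z=0
after  5: r0=0xd5 r1=0x98 r2=0x08 r3=0x2f r4=0x6d r5=0x54  N=0 Z=0
after  6: r0=0xd5 r1=0x98 r2=0x08 r3=0x2f r4=0x6d r5=0x3e  N=0 Z=0
-- IRQ taken; context saved, return-PC = 7 --

K = 6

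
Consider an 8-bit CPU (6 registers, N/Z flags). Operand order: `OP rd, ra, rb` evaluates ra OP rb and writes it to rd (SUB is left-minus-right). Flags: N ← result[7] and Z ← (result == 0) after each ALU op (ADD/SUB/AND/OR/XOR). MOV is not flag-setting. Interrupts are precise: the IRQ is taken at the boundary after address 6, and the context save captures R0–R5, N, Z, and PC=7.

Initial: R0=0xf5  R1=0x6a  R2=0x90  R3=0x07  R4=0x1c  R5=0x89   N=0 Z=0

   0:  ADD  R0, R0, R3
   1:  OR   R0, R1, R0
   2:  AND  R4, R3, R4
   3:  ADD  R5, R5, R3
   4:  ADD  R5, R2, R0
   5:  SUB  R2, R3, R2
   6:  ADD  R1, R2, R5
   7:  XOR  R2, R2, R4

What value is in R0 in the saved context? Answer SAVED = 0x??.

SAVED = 0xfe

after  0: R0=0xfc R1=0x6a R2=0x90 R3=0x07 R4=0x1c R5=0x89  N=1 Z=0
after  1: R0=0xfe R1=0x6a R2=0x90 R3=0x07 R4=0x1c R5=0x89  N=1 Z=0
after  2: R0=0xfe R1=0x6a R2=0x90 R3=0x07 R4=0x04 R5=0x89  N=0 Z=0
after  3: R0=0xfe R1=0x6a R2=0x90 R3=0x07 R4=0x04 R5=0x90  N=1 Z=0
after  4: R0=0xfe R1=0x6a R2=0x90 R3=0x07 R4=0x04 R5=0x8e  N=1 Z=0
after  5: R0=0xfe R1=0x6a R2=0x77 R3=0x07 R4=0x04 R5=0x8e  N=0 Z=0
after  6: R0=0xfe R1=0x05 R2=0x77 R3=0x07 R4=0x04 R5=0x8e  N=0 Z=0
-- IRQ taken; context saved, return-PC = 7 --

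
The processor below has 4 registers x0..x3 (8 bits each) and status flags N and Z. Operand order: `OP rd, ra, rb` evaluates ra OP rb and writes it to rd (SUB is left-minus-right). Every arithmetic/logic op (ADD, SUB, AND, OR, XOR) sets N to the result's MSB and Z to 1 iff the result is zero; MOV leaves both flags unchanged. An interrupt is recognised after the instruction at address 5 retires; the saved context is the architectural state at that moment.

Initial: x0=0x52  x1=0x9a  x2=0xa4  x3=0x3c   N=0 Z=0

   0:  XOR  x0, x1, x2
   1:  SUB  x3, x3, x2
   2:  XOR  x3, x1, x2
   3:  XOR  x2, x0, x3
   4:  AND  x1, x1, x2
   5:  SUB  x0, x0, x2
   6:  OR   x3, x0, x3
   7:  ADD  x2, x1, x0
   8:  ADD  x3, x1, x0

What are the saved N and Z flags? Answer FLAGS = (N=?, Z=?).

FLAGS = (N=0, Z=0)

after  0: x0=0x3e x1=0x9a x2=0xa4 x3=0x3c  N=0 Z=0
after  1: x0=0x3e x1=0x9a x2=0xa4 x3=0x98  N=1 Z=0
after  2: x0=0x3e x1=0x9a x2=0xa4 x3=0x3e  N=0 Z=0
after  3: x0=0x3e x1=0x9a x2=0x00 x3=0x3e  N=0 Z=1
after  4: x0=0x3e x1=0x00 x2=0x00 x3=0x3e  N=0 Z=1
after  5: x0=0x3e x1=0x00 x2=0x00 x3=0x3e  N=0 Z=0
-- IRQ taken; context saved, return-PC = 6 --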